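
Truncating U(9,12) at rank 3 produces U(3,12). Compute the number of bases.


Truncating U(9,12) to rank 3 gives U(3,12).
Bases of U(3,12) are all 3-element subsets of 12 elements.
Number of bases = C(12,3) = (12 * 11 * 10) / (1 * 2 * 3) = 220.

220


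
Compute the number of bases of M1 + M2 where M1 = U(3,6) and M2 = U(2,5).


Bases of a direct sum M1 + M2: |B| = |B(M1)| * |B(M2)|.
|B(U(3,6))| = C(6,3) = 20.
|B(U(2,5))| = C(5,2) = 10.
Total bases = 20 * 10 = 200.

200


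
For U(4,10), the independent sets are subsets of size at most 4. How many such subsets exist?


Independent sets of U(4,10) are all subsets of size <= 4.
Count = C(10,0) + C(10,1) + C(10,2) + C(10,3) + C(10,4)
     = 1 + 10 + 45 + 120 + 210
     = 386.

386


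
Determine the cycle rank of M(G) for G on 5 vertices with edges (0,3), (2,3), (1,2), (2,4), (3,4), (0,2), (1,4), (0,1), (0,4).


Cycle rank (nullity) = |E| - r(M) = |E| - (|V| - c).
|E| = 9, |V| = 5, c = 1.
Nullity = 9 - (5 - 1) = 9 - 4 = 5.

5


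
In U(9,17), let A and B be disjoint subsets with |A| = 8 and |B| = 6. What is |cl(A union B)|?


|A union B| = 8 + 6 = 14 (disjoint).
In U(9,17), cl(S) = S if |S| < 9, else cl(S) = E.
Since 14 >= 9, cl(A union B) = E.
|cl(A union B)| = 17.

17


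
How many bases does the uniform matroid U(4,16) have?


Bases of U(4,16) are all 4-element subsets of the 16-element ground set.
Number of bases = C(16,4).
C(16,4) = (16 * 15 * 14 * 13) / (1 * 2 * 3 * 4) = 1820.

1820


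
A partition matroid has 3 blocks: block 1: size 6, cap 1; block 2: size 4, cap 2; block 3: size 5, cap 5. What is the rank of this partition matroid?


Rank of a partition matroid = sum of min(|Si|, ci) for each block.
= min(6,1) + min(4,2) + min(5,5)
= 1 + 2 + 5
= 8.

8


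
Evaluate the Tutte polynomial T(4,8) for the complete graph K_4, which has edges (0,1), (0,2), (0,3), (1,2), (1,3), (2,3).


T(K_4; x,y) = x^3 + 3x^2 + 4xy + 2x + y^3 + 3y^2 + 2y.
Substituting x=4, y=8:
= 64 + 48 + 128 + 8 + 512 + 192 + 16
= 968.

968


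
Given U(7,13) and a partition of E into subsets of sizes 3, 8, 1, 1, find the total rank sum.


r(Ai) = min(|Ai|, 7) for each part.
Sum = min(3,7) + min(8,7) + min(1,7) + min(1,7)
    = 3 + 7 + 1 + 1
    = 12.

12


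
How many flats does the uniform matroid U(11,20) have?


Flats of U(11,20): every subset of size < 11 is a flat, plus E itself.
Count = C(20,0) + C(20,1) + C(20,2) + C(20,3) + C(20,4) + C(20,5) + C(20,6) + C(20,7) + C(20,8) + C(20,9) + C(20,10) + 1
     = 1 + 20 + 190 + 1140 + 4845 + 15504 + 38760 + 77520 + 125970 + 167960 + 184756 + 1
     = 616667.

616667


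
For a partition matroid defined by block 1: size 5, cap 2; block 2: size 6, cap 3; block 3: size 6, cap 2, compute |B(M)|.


A basis picks exactly ci elements from block i.
Number of bases = product of C(|Si|, ci).
= C(5,2) * C(6,3) * C(6,2)
= 10 * 20 * 15
= 3000.

3000


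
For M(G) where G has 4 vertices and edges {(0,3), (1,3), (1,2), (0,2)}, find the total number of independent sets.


An independent set in a graphic matroid is an acyclic edge subset.
G has 4 vertices and 4 edges.
Enumerate all 2^4 = 16 subsets, checking for acyclicity.
Total independent sets = 15.

15


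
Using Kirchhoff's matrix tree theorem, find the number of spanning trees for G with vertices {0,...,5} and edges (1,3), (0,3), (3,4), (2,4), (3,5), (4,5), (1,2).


By Kirchhoff's matrix tree theorem, the number of spanning trees equals
the determinant of any cofactor of the Laplacian matrix L.
G has 6 vertices and 7 edges.
Computing the (5 x 5) cofactor determinant gives 11.

11


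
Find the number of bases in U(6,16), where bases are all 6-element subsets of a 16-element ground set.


Bases of U(6,16) are all 6-element subsets of the 16-element ground set.
Number of bases = C(16,6).
(16 choose 6) = 8008.

8008


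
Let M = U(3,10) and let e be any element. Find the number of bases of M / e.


Contracting e from U(3,10) gives U(2,9).
Bases of U(2,9) = C(9,2) = 9! / (2! * 7!) = 36.

36


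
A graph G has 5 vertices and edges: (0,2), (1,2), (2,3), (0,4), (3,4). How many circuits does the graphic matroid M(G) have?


A circuit in a graphic matroid = edge set of a simple cycle.
G has 5 vertices and 5 edges.
Enumerating all minimal edge subsets forming cycles...
Total circuits found: 1.

1


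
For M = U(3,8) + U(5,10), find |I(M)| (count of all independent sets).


For a direct sum, |I(M1+M2)| = |I(M1)| * |I(M2)|.
|I(U(3,8))| = sum C(8,k) for k=0..3 = 93.
|I(U(5,10))| = sum C(10,k) for k=0..5 = 638.
Total = 93 * 638 = 59334.

59334


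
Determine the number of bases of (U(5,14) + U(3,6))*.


(M1+M2)* = M1* + M2*.
M1* = U(9,14), bases: C(14,9) = 2002.
M2* = U(3,6), bases: C(6,3) = 20.
|B(M*)| = 2002 * 20 = 40040.

40040


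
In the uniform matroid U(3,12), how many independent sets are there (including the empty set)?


Independent sets of U(3,12) are all subsets of size <= 3.
Count = C(12,0) + C(12,1) + C(12,2) + C(12,3)
     = 1 + 12 + 66 + 220
     = 299.

299


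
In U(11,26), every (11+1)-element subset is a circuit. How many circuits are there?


In U(11,26), circuits are the (12)-element subsets.
Any set of 12 elements is dependent, and removing any one element gives
an independent set of size 11, so it is a minimal dependent set.
Number of circuits = C(26,12) = 26! / (12! * 14!) = 9657700.

9657700


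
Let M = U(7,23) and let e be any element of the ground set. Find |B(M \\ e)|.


Deleting e from U(7,23) gives U(7,22) since n > r.
Bases of U(7,22) = (22 choose 7) = 170544.

170544


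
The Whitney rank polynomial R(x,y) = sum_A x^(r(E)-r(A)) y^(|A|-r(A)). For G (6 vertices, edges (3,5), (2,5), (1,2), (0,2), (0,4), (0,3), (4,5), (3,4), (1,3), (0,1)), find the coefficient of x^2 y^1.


R(x,y) = sum over A in 2^E of x^(r(E)-r(A)) * y^(|A|-r(A)).
G has 6 vertices, 10 edges. r(E) = 5.
Enumerate all 2^10 = 1024 subsets.
Count subsets with r(E)-r(A)=2 and |A|-r(A)=1: 34.

34


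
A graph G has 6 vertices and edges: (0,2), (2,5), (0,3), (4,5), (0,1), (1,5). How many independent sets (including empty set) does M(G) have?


An independent set in a graphic matroid is an acyclic edge subset.
G has 6 vertices and 6 edges.
Enumerate all 2^6 = 64 subsets, checking for acyclicity.
Total independent sets = 60.

60


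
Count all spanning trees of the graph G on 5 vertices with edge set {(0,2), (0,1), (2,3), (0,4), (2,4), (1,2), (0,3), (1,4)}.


By Kirchhoff's matrix tree theorem, the number of spanning trees equals
the determinant of any cofactor of the Laplacian matrix L.
G has 5 vertices and 8 edges.
Computing the (4 x 4) cofactor determinant gives 40.

40


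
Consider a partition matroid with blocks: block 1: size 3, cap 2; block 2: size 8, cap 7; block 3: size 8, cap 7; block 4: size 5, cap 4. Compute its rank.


Rank of a partition matroid = sum of min(|Si|, ci) for each block.
= min(3,2) + min(8,7) + min(8,7) + min(5,4)
= 2 + 7 + 7 + 4
= 20.

20


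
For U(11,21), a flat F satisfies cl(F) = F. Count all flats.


Flats of U(11,21): every subset of size < 11 is a flat, plus E itself.
Count = C(21,0) + C(21,1) + C(21,2) + C(21,3) + C(21,4) + C(21,5) + C(21,6) + C(21,7) + C(21,8) + C(21,9) + C(21,10) + 1
     = 1 + 21 + 210 + 1330 + 5985 + 20349 + 54264 + 116280 + 203490 + 293930 + 352716 + 1
     = 1048577.

1048577


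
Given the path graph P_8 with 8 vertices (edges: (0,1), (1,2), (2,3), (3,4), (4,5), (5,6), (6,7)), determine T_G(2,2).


A path on 8 vertices is a tree with 7 edges.
T(x,y) = x^(7) for any tree.
T(2,2) = 2^7 = 128.

128


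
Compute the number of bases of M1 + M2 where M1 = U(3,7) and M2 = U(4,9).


Bases of a direct sum M1 + M2: |B| = |B(M1)| * |B(M2)|.
|B(U(3,7))| = C(7,3) = 35.
|B(U(4,9))| = C(9,4) = 126.
Total bases = 35 * 126 = 4410.

4410


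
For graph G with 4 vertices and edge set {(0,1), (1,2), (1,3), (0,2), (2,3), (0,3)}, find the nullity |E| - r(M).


Cycle rank (nullity) = |E| - r(M) = |E| - (|V| - c).
|E| = 6, |V| = 4, c = 1.
Nullity = 6 - (4 - 1) = 6 - 3 = 3.

3


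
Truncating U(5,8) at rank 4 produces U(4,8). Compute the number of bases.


Truncating U(5,8) to rank 4 gives U(4,8).
Bases of U(4,8) are all 4-element subsets of 8 elements.
Number of bases = C(8,4) = (8 * 7 * 6 * 5) / (1 * 2 * 3 * 4) = 70.

70


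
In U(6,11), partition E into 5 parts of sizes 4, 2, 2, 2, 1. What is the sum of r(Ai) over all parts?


r(Ai) = min(|Ai|, 6) for each part.
Sum = min(4,6) + min(2,6) + min(2,6) + min(2,6) + min(1,6)
    = 4 + 2 + 2 + 2 + 1
    = 11.

11


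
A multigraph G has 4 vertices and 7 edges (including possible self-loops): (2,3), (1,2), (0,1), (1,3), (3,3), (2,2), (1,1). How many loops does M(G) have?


In a graphic matroid, a loop is a self-loop edge (u,u) with rank 0.
Examining all 7 edges for self-loops...
Self-loops found: (3,3), (2,2), (1,1)
Number of loops = 3.

3


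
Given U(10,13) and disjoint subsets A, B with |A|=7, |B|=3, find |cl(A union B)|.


|A union B| = 7 + 3 = 10 (disjoint).
In U(10,13), cl(S) = S if |S| < 10, else cl(S) = E.
Since 10 >= 10, cl(A union B) = E.
|cl(A union B)| = 13.

13


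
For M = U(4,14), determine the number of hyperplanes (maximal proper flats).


Hyperplanes of U(4,14) are flats of rank 3.
In a uniform matroid, these are exactly the (3)-element subsets.
Count = (14 choose 3) = 364.

364


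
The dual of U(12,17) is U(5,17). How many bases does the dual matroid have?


The dual of U(r,n) is U(n-r, n) = U(5,17).
Bases of U(5,17) are all (5)-element subsets.
|B(M*)| = C(17,5) = 6188.

6188


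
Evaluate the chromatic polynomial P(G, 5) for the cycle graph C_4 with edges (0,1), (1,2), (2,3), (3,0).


P(C_4, k) = (k-1)^4 + (-1)^4*(k-1).
P(5) = (4)^4 + 4
= 256 + 4 = 260.

260


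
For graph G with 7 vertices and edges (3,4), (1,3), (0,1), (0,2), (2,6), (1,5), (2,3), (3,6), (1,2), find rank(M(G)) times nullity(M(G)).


r(M) = |V| - c = 7 - 1 = 6.
nullity = |E| - r(M) = 9 - 6 = 3.
Product = 6 * 3 = 18.

18


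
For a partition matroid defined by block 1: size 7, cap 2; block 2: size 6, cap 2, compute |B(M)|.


A basis picks exactly ci elements from block i.
Number of bases = product of C(|Si|, ci).
= C(7,2) * C(6,2)
= 21 * 15
= 315.

315


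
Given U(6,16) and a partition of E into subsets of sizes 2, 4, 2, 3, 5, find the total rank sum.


r(Ai) = min(|Ai|, 6) for each part.
Sum = min(2,6) + min(4,6) + min(2,6) + min(3,6) + min(5,6)
    = 2 + 4 + 2 + 3 + 5
    = 16.

16


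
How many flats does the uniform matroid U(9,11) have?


Flats of U(9,11): every subset of size < 9 is a flat, plus E itself.
Count = C(11,0) + C(11,1) + C(11,2) + C(11,3) + C(11,4) + C(11,5) + C(11,6) + C(11,7) + C(11,8) + 1
     = 1 + 11 + 55 + 165 + 330 + 462 + 462 + 330 + 165 + 1
     = 1982.

1982


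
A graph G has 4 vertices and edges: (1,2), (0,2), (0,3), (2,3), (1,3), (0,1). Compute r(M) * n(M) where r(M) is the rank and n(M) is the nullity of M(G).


r(M) = |V| - c = 4 - 1 = 3.
nullity = |E| - r(M) = 6 - 3 = 3.
Product = 3 * 3 = 9.

9


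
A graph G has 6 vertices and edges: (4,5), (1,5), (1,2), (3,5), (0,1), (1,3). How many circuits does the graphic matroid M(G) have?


A circuit in a graphic matroid = edge set of a simple cycle.
G has 6 vertices and 6 edges.
Enumerating all minimal edge subsets forming cycles...
Total circuits found: 1.

1


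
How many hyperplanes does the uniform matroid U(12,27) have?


Hyperplanes of U(12,27) are flats of rank 11.
In a uniform matroid, these are exactly the (11)-element subsets.
Count = C(27,11) = 27! / (11! * 16!) = 13037895.

13037895


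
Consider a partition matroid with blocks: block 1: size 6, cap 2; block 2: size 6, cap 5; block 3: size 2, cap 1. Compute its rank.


Rank of a partition matroid = sum of min(|Si|, ci) for each block.
= min(6,2) + min(6,5) + min(2,1)
= 2 + 5 + 1
= 8.

8


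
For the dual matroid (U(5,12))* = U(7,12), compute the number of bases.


The dual of U(r,n) is U(n-r, n) = U(7,12).
Bases of U(7,12) are all (7)-element subsets.
|B(M*)| = C(12,7) = 792.

792


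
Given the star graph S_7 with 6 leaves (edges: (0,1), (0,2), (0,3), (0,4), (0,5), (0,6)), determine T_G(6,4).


A star on 7 vertices is a tree with 6 edges.
T(x,y) = x^(6) for any tree.
T(6,4) = 6^6 = 46656.

46656


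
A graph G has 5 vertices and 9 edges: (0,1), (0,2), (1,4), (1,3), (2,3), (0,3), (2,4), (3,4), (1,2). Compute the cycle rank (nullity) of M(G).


Cycle rank (nullity) = |E| - r(M) = |E| - (|V| - c).
|E| = 9, |V| = 5, c = 1.
Nullity = 9 - (5 - 1) = 9 - 4 = 5.

5


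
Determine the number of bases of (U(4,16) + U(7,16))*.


(M1+M2)* = M1* + M2*.
M1* = U(12,16), bases: C(16,12) = 1820.
M2* = U(9,16), bases: C(16,9) = 11440.
|B(M*)| = 1820 * 11440 = 20820800.

20820800


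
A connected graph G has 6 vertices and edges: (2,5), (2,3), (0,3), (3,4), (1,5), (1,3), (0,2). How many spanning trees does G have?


By Kirchhoff's matrix tree theorem, the number of spanning trees equals
the determinant of any cofactor of the Laplacian matrix L.
G has 6 vertices and 7 edges.
Computing the (5 x 5) cofactor determinant gives 11.

11


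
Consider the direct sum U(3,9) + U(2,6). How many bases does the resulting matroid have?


Bases of a direct sum M1 + M2: |B| = |B(M1)| * |B(M2)|.
|B(U(3,9))| = C(9,3) = 84.
|B(U(2,6))| = C(6,2) = 15.
Total bases = 84 * 15 = 1260.

1260


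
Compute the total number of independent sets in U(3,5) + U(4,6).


For a direct sum, |I(M1+M2)| = |I(M1)| * |I(M2)|.
|I(U(3,5))| = sum C(5,k) for k=0..3 = 26.
|I(U(4,6))| = sum C(6,k) for k=0..4 = 57.
Total = 26 * 57 = 1482.

1482


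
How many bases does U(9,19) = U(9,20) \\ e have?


Deleting e from U(9,20) gives U(9,19) since n > r.
Bases of U(9,19) = (19 choose 9) = 92378.

92378


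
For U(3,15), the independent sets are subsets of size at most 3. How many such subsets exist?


Independent sets of U(3,15) are all subsets of size <= 3.
Count = C(15,0) + C(15,1) + C(15,2) + C(15,3)
     = 1 + 15 + 105 + 455
     = 576.

576


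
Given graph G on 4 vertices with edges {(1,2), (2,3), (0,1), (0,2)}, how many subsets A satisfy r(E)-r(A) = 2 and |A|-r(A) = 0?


R(x,y) = sum over A in 2^E of x^(r(E)-r(A)) * y^(|A|-r(A)).
G has 4 vertices, 4 edges. r(E) = 3.
Enumerate all 2^4 = 16 subsets.
Count subsets with r(E)-r(A)=2 and |A|-r(A)=0: 4.

4


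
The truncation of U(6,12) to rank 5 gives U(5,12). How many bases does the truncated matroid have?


Truncating U(6,12) to rank 5 gives U(5,12).
Bases of U(5,12) are all 5-element subsets of 12 elements.
Number of bases = C(12,5) = 12! / (5! * 7!) = 792.

792


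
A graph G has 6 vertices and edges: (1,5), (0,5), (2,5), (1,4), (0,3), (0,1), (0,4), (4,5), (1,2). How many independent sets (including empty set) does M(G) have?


An independent set in a graphic matroid is an acyclic edge subset.
G has 6 vertices and 9 edges.
Enumerate all 2^9 = 512 subsets, checking for acyclicity.
Total independent sets = 256.

256


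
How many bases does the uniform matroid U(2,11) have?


Bases of U(2,11) are all 2-element subsets of the 11-element ground set.
Number of bases = C(11,2).
C(11,2) = (11 * 10) / (1 * 2) = 55.

55


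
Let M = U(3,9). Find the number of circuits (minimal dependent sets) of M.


In U(3,9), circuits are the (4)-element subsets.
Any set of 4 elements is dependent, and removing any one element gives
an independent set of size 3, so it is a minimal dependent set.
Number of circuits = C(9,4) = (9 * 8 * 7 * 6) / (1 * 2 * 3 * 4) = 126.

126


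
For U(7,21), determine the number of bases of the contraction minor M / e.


Contracting e from U(7,21) gives U(6,20).
Bases of U(6,20) = (20 choose 6) = 38760.

38760


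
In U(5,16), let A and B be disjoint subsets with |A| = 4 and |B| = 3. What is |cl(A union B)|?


|A union B| = 4 + 3 = 7 (disjoint).
In U(5,16), cl(S) = S if |S| < 5, else cl(S) = E.
Since 7 >= 5, cl(A union B) = E.
|cl(A union B)| = 16.

16


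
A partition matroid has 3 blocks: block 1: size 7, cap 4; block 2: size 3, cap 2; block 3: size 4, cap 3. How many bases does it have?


A basis picks exactly ci elements from block i.
Number of bases = product of C(|Si|, ci).
= C(7,4) * C(3,2) * C(4,3)
= 35 * 3 * 4
= 420.

420


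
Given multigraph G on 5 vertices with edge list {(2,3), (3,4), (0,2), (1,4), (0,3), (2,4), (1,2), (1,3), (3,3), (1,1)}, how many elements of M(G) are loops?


In a graphic matroid, a loop is a self-loop edge (u,u) with rank 0.
Examining all 10 edges for self-loops...
Self-loops found: (3,3), (1,1)
Number of loops = 2.

2


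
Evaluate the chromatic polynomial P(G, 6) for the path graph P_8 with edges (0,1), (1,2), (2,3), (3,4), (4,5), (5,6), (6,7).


P(P_8, k) = k * (k-1)^(7).
P(6) = 6 * 5^7 = 6 * 78125 = 468750.

468750


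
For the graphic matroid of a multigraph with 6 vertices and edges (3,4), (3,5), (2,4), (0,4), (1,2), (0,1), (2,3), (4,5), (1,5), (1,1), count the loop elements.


In a graphic matroid, a loop is a self-loop edge (u,u) with rank 0.
Examining all 10 edges for self-loops...
Self-loops found: (1,1)
Number of loops = 1.

1


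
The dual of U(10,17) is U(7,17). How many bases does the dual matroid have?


The dual of U(r,n) is U(n-r, n) = U(7,17).
Bases of U(7,17) are all (7)-element subsets.
|B(M*)| = (17 choose 7) = 19448.

19448


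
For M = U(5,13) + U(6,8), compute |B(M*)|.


(M1+M2)* = M1* + M2*.
M1* = U(8,13), bases: C(13,8) = 1287.
M2* = U(2,8), bases: C(8,2) = 28.
|B(M*)| = 1287 * 28 = 36036.

36036


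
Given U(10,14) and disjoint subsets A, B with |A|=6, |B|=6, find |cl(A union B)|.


|A union B| = 6 + 6 = 12 (disjoint).
In U(10,14), cl(S) = S if |S| < 10, else cl(S) = E.
Since 12 >= 10, cl(A union B) = E.
|cl(A union B)| = 14.

14


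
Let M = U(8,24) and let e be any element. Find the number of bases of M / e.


Contracting e from U(8,24) gives U(7,23).
Bases of U(7,23) = (23 choose 7) = 245157.

245157


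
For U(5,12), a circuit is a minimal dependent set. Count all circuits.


In U(5,12), circuits are the (6)-element subsets.
Any set of 6 elements is dependent, and removing any one element gives
an independent set of size 5, so it is a minimal dependent set.
Number of circuits = C(12,6) = 924.

924


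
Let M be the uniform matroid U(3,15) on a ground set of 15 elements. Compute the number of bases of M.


Bases of U(3,15) are all 3-element subsets of the 15-element ground set.
Number of bases = C(15,3).
C(15,3) = (15 * 14 * 13) / (1 * 2 * 3) = 455.

455


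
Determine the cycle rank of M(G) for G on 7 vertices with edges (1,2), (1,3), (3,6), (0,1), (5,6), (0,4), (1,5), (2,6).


Cycle rank (nullity) = |E| - r(M) = |E| - (|V| - c).
|E| = 8, |V| = 7, c = 1.
Nullity = 8 - (7 - 1) = 8 - 6 = 2.

2


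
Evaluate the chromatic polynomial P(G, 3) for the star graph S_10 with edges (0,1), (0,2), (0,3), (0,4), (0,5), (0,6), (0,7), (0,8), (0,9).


P(tree, k) = k * (k-1)^(9) for any tree on 10 vertices.
P(3) = 3 * 2^9 = 3 * 512 = 1536.

1536


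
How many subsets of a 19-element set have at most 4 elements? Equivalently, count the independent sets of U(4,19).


Independent sets of U(4,19) are all subsets of size <= 4.
Count = C(19,0) + C(19,1) + C(19,2) + C(19,3) + C(19,4)
     = 1 + 19 + 171 + 969 + 3876
     = 5036.

5036


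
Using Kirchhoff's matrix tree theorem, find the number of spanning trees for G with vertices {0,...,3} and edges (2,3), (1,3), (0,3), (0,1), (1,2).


By Kirchhoff's matrix tree theorem, the number of spanning trees equals
the determinant of any cofactor of the Laplacian matrix L.
G has 4 vertices and 5 edges.
Computing the (3 x 3) cofactor determinant gives 8.

8


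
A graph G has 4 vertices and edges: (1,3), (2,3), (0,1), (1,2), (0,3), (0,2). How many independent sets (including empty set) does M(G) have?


An independent set in a graphic matroid is an acyclic edge subset.
G has 4 vertices and 6 edges.
Enumerate all 2^6 = 64 subsets, checking for acyclicity.
Total independent sets = 38.

38


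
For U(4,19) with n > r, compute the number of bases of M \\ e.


Deleting e from U(4,19) gives U(4,18) since n > r.
Bases of U(4,18) = (18 choose 4) = 3060.

3060


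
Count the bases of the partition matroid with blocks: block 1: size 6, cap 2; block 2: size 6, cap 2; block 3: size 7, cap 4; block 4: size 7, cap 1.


A basis picks exactly ci elements from block i.
Number of bases = product of C(|Si|, ci).
= C(6,2) * C(6,2) * C(7,4) * C(7,1)
= 15 * 15 * 35 * 7
= 55125.

55125


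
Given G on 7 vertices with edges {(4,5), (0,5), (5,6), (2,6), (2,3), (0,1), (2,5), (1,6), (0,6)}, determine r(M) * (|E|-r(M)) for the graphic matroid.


r(M) = |V| - c = 7 - 1 = 6.
nullity = |E| - r(M) = 9 - 6 = 3.
Product = 6 * 3 = 18.

18


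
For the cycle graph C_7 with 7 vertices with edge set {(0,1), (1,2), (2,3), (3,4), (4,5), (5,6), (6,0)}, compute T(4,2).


T(C_7; x,y) = x + x^2 + ... + x^(6) + y.
T(4,2) = 4^1 + 4^2 + 4^3 + 4^4 + 4^5 + 4^6 + 2
= 4 + 16 + 64 + 256 + 1024 + 4096 + 2
= 5462.

5462


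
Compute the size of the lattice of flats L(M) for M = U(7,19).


Flats of U(7,19): every subset of size < 7 is a flat, plus E itself.
Count = (19 choose 0) + (19 choose 1) + (19 choose 2) + (19 choose 3) + (19 choose 4) + (19 choose 5) + (19 choose 6) + 1
     = 1 + 19 + 171 + 969 + 3876 + 11628 + 27132 + 1
     = 43797.

43797


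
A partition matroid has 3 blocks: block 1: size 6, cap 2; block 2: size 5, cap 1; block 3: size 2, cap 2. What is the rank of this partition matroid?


Rank of a partition matroid = sum of min(|Si|, ci) for each block.
= min(6,2) + min(5,1) + min(2,2)
= 2 + 1 + 2
= 5.

5


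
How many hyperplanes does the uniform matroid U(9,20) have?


Hyperplanes of U(9,20) are flats of rank 8.
In a uniform matroid, these are exactly the (8)-element subsets.
Count = C(20,8) = 20! / (8! * 12!) = 125970.

125970


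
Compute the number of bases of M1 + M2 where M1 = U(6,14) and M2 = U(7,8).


Bases of a direct sum M1 + M2: |B| = |B(M1)| * |B(M2)|.
|B(U(6,14))| = C(14,6) = 3003.
|B(U(7,8))| = C(8,7) = 8.
Total bases = 3003 * 8 = 24024.

24024


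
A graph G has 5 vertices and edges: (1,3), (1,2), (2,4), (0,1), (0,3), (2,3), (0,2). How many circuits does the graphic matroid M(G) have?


A circuit in a graphic matroid = edge set of a simple cycle.
G has 5 vertices and 7 edges.
Enumerating all minimal edge subsets forming cycles...
Total circuits found: 7.

7


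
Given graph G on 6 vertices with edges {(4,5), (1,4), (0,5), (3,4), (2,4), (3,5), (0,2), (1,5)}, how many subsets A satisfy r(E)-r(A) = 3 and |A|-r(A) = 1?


R(x,y) = sum over A in 2^E of x^(r(E)-r(A)) * y^(|A|-r(A)).
G has 6 vertices, 8 edges. r(E) = 5.
Enumerate all 2^8 = 256 subsets.
Count subsets with r(E)-r(A)=3 and |A|-r(A)=1: 2.

2


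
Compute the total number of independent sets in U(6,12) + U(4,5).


For a direct sum, |I(M1+M2)| = |I(M1)| * |I(M2)|.
|I(U(6,12))| = sum C(12,k) for k=0..6 = 2510.
|I(U(4,5))| = sum C(5,k) for k=0..4 = 31.
Total = 2510 * 31 = 77810.

77810


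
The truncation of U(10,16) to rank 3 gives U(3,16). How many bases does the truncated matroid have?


Truncating U(10,16) to rank 3 gives U(3,16).
Bases of U(3,16) are all 3-element subsets of 16 elements.
Number of bases = C(16,3) = (16 * 15 * 14) / (1 * 2 * 3) = 560.

560


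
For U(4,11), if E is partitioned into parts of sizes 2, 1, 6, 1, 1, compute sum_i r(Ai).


r(Ai) = min(|Ai|, 4) for each part.
Sum = min(2,4) + min(1,4) + min(6,4) + min(1,4) + min(1,4)
    = 2 + 1 + 4 + 1 + 1
    = 9.

9


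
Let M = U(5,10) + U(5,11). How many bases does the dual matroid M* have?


(M1+M2)* = M1* + M2*.
M1* = U(5,10), bases: C(10,5) = 252.
M2* = U(6,11), bases: C(11,6) = 462.
|B(M*)| = 252 * 462 = 116424.

116424


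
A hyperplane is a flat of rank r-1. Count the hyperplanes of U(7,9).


Hyperplanes of U(7,9) are flats of rank 6.
In a uniform matroid, these are exactly the (6)-element subsets.
Count = C(9,6) = 9! / (6! * 3!) = 84.

84


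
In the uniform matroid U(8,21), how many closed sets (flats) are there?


Flats of U(8,21): every subset of size < 8 is a flat, plus E itself.
Count = C(21,0) + C(21,1) + C(21,2) + C(21,3) + C(21,4) + C(21,5) + C(21,6) + C(21,7) + 1
     = 1 + 21 + 210 + 1330 + 5985 + 20349 + 54264 + 116280 + 1
     = 198441.

198441


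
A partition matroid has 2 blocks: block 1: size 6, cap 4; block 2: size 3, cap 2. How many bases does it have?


A basis picks exactly ci elements from block i.
Number of bases = product of C(|Si|, ci).
= C(6,4) * C(3,2)
= 15 * 3
= 45.

45


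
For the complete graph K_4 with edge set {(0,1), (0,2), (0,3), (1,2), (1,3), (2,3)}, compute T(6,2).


T(K_4; x,y) = x^3 + 3x^2 + 4xy + 2x + y^3 + 3y^2 + 2y.
Substituting x=6, y=2:
= 216 + 108 + 48 + 12 + 8 + 12 + 4
= 408.

408


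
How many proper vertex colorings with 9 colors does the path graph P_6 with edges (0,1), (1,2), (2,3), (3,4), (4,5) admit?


P(P_6, k) = k * (k-1)^(5).
P(9) = 9 * 8^5 = 9 * 32768 = 294912.

294912


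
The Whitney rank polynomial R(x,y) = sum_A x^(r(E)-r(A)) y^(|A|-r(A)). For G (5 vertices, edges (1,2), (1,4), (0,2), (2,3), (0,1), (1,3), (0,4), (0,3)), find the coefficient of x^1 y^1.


R(x,y) = sum over A in 2^E of x^(r(E)-r(A)) * y^(|A|-r(A)).
G has 5 vertices, 8 edges. r(E) = 4.
Enumerate all 2^8 = 256 subsets.
Count subsets with r(E)-r(A)=1 and |A|-r(A)=1: 30.

30


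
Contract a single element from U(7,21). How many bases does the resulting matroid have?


Contracting e from U(7,21) gives U(6,20).
Bases of U(6,20) = C(20,6) = 38760.

38760


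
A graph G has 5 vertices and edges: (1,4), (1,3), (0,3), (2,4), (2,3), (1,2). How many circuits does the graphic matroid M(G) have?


A circuit in a graphic matroid = edge set of a simple cycle.
G has 5 vertices and 6 edges.
Enumerating all minimal edge subsets forming cycles...
Total circuits found: 3.

3


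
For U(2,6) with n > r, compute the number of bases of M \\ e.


Deleting e from U(2,6) gives U(2,5) since n > r.
Bases of U(2,5) = C(5,2) = 5! / (2! * 3!) = 10.

10


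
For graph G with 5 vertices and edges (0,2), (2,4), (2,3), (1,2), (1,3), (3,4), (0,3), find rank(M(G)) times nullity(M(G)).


r(M) = |V| - c = 5 - 1 = 4.
nullity = |E| - r(M) = 7 - 4 = 3.
Product = 4 * 3 = 12.

12


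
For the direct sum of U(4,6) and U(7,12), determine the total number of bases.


Bases of a direct sum M1 + M2: |B| = |B(M1)| * |B(M2)|.
|B(U(4,6))| = C(6,4) = 15.
|B(U(7,12))| = C(12,7) = 792.
Total bases = 15 * 792 = 11880.

11880


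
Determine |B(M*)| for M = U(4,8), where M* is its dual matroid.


The dual of U(r,n) is U(n-r, n) = U(4,8).
Bases of U(4,8) are all (4)-element subsets.
|B(M*)| = C(8,4) = (8 * 7 * 6 * 5) / (1 * 2 * 3 * 4) = 70.

70


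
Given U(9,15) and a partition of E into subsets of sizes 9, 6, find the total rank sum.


r(Ai) = min(|Ai|, 9) for each part.
Sum = min(9,9) + min(6,9)
    = 9 + 6
    = 15.

15


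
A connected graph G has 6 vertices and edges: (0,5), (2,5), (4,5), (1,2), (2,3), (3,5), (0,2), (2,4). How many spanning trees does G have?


By Kirchhoff's matrix tree theorem, the number of spanning trees equals
the determinant of any cofactor of the Laplacian matrix L.
G has 6 vertices and 8 edges.
Computing the (5 x 5) cofactor determinant gives 20.

20


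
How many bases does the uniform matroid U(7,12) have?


Bases of U(7,12) are all 7-element subsets of the 12-element ground set.
Number of bases = C(12,7).
C(12,7) = 12! / (7! * 5!) = 792.

792


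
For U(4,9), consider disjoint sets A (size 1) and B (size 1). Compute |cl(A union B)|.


|A union B| = 1 + 1 = 2 (disjoint).
In U(4,9), cl(S) = S if |S| < 4, else cl(S) = E.
Since 2 < 4, cl(A union B) = A union B.
|cl(A union B)| = 2.

2


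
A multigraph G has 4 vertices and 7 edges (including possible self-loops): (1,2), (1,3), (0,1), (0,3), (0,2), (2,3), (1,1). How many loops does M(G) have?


In a graphic matroid, a loop is a self-loop edge (u,u) with rank 0.
Examining all 7 edges for self-loops...
Self-loops found: (1,1)
Number of loops = 1.

1


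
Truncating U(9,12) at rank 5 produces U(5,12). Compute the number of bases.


Truncating U(9,12) to rank 5 gives U(5,12).
Bases of U(5,12) are all 5-element subsets of 12 elements.
Number of bases = C(12,5) = 792.

792


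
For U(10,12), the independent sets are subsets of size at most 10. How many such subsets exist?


Independent sets of U(10,12) are all subsets of size <= 10.
Count = C(12,0) + C(12,1) + C(12,2) + C(12,3) + C(12,4) + C(12,5) + C(12,6) + C(12,7) + C(12,8) + C(12,9) + C(12,10)
     = 1 + 12 + 66 + 220 + 495 + 792 + 924 + 792 + 495 + 220 + 66
     = 4083.

4083


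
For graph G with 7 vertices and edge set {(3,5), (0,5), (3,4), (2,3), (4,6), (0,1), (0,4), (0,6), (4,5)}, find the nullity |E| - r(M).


Cycle rank (nullity) = |E| - r(M) = |E| - (|V| - c).
|E| = 9, |V| = 7, c = 1.
Nullity = 9 - (7 - 1) = 9 - 6 = 3.

3


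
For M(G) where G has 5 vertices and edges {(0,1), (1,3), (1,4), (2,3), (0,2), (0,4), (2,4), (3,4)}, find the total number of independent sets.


An independent set in a graphic matroid is an acyclic edge subset.
G has 5 vertices and 8 edges.
Enumerate all 2^8 = 256 subsets, checking for acyclicity.
Total independent sets = 134.

134


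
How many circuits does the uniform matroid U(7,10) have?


In U(7,10), circuits are the (8)-element subsets.
Any set of 8 elements is dependent, and removing any one element gives
an independent set of size 7, so it is a minimal dependent set.
Number of circuits = C(10,8) = 45.

45


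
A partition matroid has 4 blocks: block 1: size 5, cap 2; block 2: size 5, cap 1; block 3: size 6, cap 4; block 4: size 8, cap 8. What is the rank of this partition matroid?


Rank of a partition matroid = sum of min(|Si|, ci) for each block.
= min(5,2) + min(5,1) + min(6,4) + min(8,8)
= 2 + 1 + 4 + 8
= 15.

15


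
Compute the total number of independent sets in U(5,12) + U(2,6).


For a direct sum, |I(M1+M2)| = |I(M1)| * |I(M2)|.
|I(U(5,12))| = sum C(12,k) for k=0..5 = 1586.
|I(U(2,6))| = sum C(6,k) for k=0..2 = 22.
Total = 1586 * 22 = 34892.

34892


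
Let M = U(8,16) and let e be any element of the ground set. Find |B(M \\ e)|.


Deleting e from U(8,16) gives U(8,15) since n > r.
Bases of U(8,15) = C(15,8) = 15! / (8! * 7!) = 6435.

6435


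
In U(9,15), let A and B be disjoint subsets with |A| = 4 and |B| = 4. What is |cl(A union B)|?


|A union B| = 4 + 4 = 8 (disjoint).
In U(9,15), cl(S) = S if |S| < 9, else cl(S) = E.
Since 8 < 9, cl(A union B) = A union B.
|cl(A union B)| = 8.

8


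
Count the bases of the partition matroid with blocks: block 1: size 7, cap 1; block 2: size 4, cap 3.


A basis picks exactly ci elements from block i.
Number of bases = product of C(|Si|, ci).
= C(7,1) * C(4,3)
= 7 * 4
= 28.

28


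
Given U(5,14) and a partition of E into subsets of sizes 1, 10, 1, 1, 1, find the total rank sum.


r(Ai) = min(|Ai|, 5) for each part.
Sum = min(1,5) + min(10,5) + min(1,5) + min(1,5) + min(1,5)
    = 1 + 5 + 1 + 1 + 1
    = 9.

9


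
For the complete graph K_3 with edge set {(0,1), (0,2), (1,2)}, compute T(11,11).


T(K_3; x,y) = x^2 + x + y.
T(11,11) = 121 + 11 + 11 = 143.

143


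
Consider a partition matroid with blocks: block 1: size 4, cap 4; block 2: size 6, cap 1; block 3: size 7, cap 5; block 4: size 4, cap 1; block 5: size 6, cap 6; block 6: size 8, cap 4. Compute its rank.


Rank of a partition matroid = sum of min(|Si|, ci) for each block.
= min(4,4) + min(6,1) + min(7,5) + min(4,1) + min(6,6) + min(8,4)
= 4 + 1 + 5 + 1 + 6 + 4
= 21.

21


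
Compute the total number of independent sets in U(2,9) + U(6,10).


For a direct sum, |I(M1+M2)| = |I(M1)| * |I(M2)|.
|I(U(2,9))| = sum C(9,k) for k=0..2 = 46.
|I(U(6,10))| = sum C(10,k) for k=0..6 = 848.
Total = 46 * 848 = 39008.

39008


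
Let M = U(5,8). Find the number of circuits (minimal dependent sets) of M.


In U(5,8), circuits are the (6)-element subsets.
Any set of 6 elements is dependent, and removing any one element gives
an independent set of size 5, so it is a minimal dependent set.
Number of circuits = (8 choose 6) = 28.

28


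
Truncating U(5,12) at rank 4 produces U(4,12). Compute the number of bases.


Truncating U(5,12) to rank 4 gives U(4,12).
Bases of U(4,12) are all 4-element subsets of 12 elements.
Number of bases = C(12,4) = (12 * 11 * 10 * 9) / (1 * 2 * 3 * 4) = 495.

495


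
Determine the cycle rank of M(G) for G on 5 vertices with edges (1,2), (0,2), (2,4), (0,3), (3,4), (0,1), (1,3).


Cycle rank (nullity) = |E| - r(M) = |E| - (|V| - c).
|E| = 7, |V| = 5, c = 1.
Nullity = 7 - (5 - 1) = 7 - 4 = 3.

3


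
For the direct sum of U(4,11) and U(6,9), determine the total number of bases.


Bases of a direct sum M1 + M2: |B| = |B(M1)| * |B(M2)|.
|B(U(4,11))| = C(11,4) = 330.
|B(U(6,9))| = C(9,6) = 84.
Total bases = 330 * 84 = 27720.

27720


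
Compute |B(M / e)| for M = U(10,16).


Contracting e from U(10,16) gives U(9,15).
Bases of U(9,15) = C(15,9) = 15! / (9! * 6!) = 5005.

5005


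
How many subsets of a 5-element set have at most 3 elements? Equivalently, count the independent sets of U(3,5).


Independent sets of U(3,5) are all subsets of size <= 3.
Count = C(5,0) + C(5,1) + C(5,2) + C(5,3)
     = 1 + 5 + 10 + 10
     = 26.

26


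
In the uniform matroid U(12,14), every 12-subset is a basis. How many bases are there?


Bases of U(12,14) are all 12-element subsets of the 14-element ground set.
Number of bases = C(14,12).
C(14,12) = 14! / (12! * 2!) = 91.

91


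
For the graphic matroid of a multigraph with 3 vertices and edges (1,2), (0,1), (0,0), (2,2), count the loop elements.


In a graphic matroid, a loop is a self-loop edge (u,u) with rank 0.
Examining all 4 edges for self-loops...
Self-loops found: (0,0), (2,2)
Number of loops = 2.

2


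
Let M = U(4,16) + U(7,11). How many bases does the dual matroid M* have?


(M1+M2)* = M1* + M2*.
M1* = U(12,16), bases: C(16,12) = 1820.
M2* = U(4,11), bases: C(11,4) = 330.
|B(M*)| = 1820 * 330 = 600600.

600600


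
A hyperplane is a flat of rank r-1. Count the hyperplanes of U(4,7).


Hyperplanes of U(4,7) are flats of rank 3.
In a uniform matroid, these are exactly the (3)-element subsets.
Count = C(7,3) = (7 * 6 * 5) / (1 * 2 * 3) = 35.

35


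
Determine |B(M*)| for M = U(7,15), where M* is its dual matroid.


The dual of U(r,n) is U(n-r, n) = U(8,15).
Bases of U(8,15) are all (8)-element subsets.
|B(M*)| = C(15,8) = 15! / (8! * 7!) = 6435.

6435


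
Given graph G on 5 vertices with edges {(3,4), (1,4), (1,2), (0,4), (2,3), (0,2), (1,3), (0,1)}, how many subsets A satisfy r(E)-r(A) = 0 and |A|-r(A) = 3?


R(x,y) = sum over A in 2^E of x^(r(E)-r(A)) * y^(|A|-r(A)).
G has 5 vertices, 8 edges. r(E) = 4.
Enumerate all 2^8 = 256 subsets.
Count subsets with r(E)-r(A)=0 and |A|-r(A)=3: 8.

8


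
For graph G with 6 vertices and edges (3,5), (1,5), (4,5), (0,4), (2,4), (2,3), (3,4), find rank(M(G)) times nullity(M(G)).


r(M) = |V| - c = 6 - 1 = 5.
nullity = |E| - r(M) = 7 - 5 = 2.
Product = 5 * 2 = 10.

10


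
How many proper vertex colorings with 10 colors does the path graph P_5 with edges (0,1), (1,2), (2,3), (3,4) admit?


P(P_5, k) = k * (k-1)^(4).
P(10) = 10 * 9^4 = 10 * 6561 = 65610.

65610


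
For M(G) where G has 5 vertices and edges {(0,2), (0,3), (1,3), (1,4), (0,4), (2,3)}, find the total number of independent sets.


An independent set in a graphic matroid is an acyclic edge subset.
G has 5 vertices and 6 edges.
Enumerate all 2^6 = 64 subsets, checking for acyclicity.
Total independent sets = 52.

52


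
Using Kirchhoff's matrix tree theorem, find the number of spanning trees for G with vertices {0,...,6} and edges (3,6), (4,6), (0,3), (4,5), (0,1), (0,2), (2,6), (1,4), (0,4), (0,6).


By Kirchhoff's matrix tree theorem, the number of spanning trees equals
the determinant of any cofactor of the Laplacian matrix L.
G has 7 vertices and 10 edges.
Computing the (6 x 6) cofactor determinant gives 52.

52


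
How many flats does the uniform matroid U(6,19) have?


Flats of U(6,19): every subset of size < 6 is a flat, plus E itself.
Count = (19 choose 0) + (19 choose 1) + (19 choose 2) + (19 choose 3) + (19 choose 4) + (19 choose 5) + 1
     = 1 + 19 + 171 + 969 + 3876 + 11628 + 1
     = 16665.

16665


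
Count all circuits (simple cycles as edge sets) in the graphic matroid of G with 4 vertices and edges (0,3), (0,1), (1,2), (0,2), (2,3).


A circuit in a graphic matroid = edge set of a simple cycle.
G has 4 vertices and 5 edges.
Enumerating all minimal edge subsets forming cycles...
Total circuits found: 3.

3


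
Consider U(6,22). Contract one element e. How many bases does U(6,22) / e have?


Contracting e from U(6,22) gives U(5,21).
Bases of U(5,21) = C(21,5) = 21! / (5! * 16!) = 20349.

20349


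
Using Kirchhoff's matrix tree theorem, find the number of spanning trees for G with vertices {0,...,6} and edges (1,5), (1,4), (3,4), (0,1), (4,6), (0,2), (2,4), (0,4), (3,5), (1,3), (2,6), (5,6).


By Kirchhoff's matrix tree theorem, the number of spanning trees equals
the determinant of any cofactor of the Laplacian matrix L.
G has 7 vertices and 12 edges.
Computing the (6 x 6) cofactor determinant gives 353.

353


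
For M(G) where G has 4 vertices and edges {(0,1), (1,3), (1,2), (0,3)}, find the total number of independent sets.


An independent set in a graphic matroid is an acyclic edge subset.
G has 4 vertices and 4 edges.
Enumerate all 2^4 = 16 subsets, checking for acyclicity.
Total independent sets = 14.

14


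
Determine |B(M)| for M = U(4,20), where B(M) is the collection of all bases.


Bases of U(4,20) are all 4-element subsets of the 20-element ground set.
Number of bases = C(20,4).
C(20,4) = 20! / (4! * 16!) = 4845.

4845


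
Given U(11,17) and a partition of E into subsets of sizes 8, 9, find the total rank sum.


r(Ai) = min(|Ai|, 11) for each part.
Sum = min(8,11) + min(9,11)
    = 8 + 9
    = 17.

17


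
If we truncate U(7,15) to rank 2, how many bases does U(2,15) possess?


Truncating U(7,15) to rank 2 gives U(2,15).
Bases of U(2,15) are all 2-element subsets of 15 elements.
Number of bases = C(15,2) = 15! / (2! * 13!) = 105.

105


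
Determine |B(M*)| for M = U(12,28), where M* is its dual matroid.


The dual of U(r,n) is U(n-r, n) = U(16,28).
Bases of U(16,28) are all (16)-element subsets.
|B(M*)| = C(28,16) = 28! / (16! * 12!) = 30421755.

30421755


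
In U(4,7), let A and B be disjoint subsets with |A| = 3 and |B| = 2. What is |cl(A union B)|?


|A union B| = 3 + 2 = 5 (disjoint).
In U(4,7), cl(S) = S if |S| < 4, else cl(S) = E.
Since 5 >= 4, cl(A union B) = E.
|cl(A union B)| = 7.

7


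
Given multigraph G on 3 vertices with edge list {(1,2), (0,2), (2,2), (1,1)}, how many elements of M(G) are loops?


In a graphic matroid, a loop is a self-loop edge (u,u) with rank 0.
Examining all 4 edges for self-loops...
Self-loops found: (2,2), (1,1)
Number of loops = 2.

2


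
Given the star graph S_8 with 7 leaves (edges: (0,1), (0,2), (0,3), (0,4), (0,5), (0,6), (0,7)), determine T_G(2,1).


A star on 8 vertices is a tree with 7 edges.
T(x,y) = x^(7) for any tree.
T(2,1) = 2^7 = 128.

128


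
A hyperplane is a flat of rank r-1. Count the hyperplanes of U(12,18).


Hyperplanes of U(12,18) are flats of rank 11.
In a uniform matroid, these are exactly the (11)-element subsets.
Count = C(18,11) = 31824.

31824


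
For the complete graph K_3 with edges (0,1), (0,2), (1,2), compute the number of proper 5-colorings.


P(K_3, k) = k(k-1)(k-2)...(k-2).
P(5) = (5) * (4) * (3) = 60.

60
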